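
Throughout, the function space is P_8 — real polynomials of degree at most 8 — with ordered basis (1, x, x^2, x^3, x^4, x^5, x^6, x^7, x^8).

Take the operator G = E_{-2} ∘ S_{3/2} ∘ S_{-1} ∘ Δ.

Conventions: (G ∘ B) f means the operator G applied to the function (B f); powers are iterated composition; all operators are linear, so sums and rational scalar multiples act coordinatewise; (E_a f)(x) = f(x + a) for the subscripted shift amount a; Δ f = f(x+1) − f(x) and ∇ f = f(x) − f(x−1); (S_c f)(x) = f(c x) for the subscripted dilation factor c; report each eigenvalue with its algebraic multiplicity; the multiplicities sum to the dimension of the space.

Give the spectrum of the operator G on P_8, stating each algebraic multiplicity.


image of 1: 0
image of x: 1
image of x^2: -3x + 7
image of x^3: (27/4)x^2 - (63/2)x + 37
image of x^4: -(27/2)x^3 + (189/2)x^2 - 222x + 175
image of x^5: (405/16)x^4 - (945/4)x^3 + (1665/2)x^2 - (2625/2)x + 781
image of x^6: -(729/16)x^5 + (8505/16)x^4 - (4995/2)x^3 + (23625/4)x^2 - 7029x + 3367
image of x^7: (5103/64)x^6 - (35721/32)x^5 + (104895/16)x^4 - (165375/8)x^3 + (147609/4)x^2 - (70707/2)x + 14197
image of x^8: -(2187/16)x^7 + (35721/16)x^6 - (62937/4)x^5 + (496125/8)x^4 - 147609x^3 + 212121x^2 - 170364x + 58975
the matrix is upper triangular; its diagonal is (0, 0, 0, 0, 0, 0, 0, 0, 0)
for a triangular matrix the eigenvalues are the diagonal entries, with algebraic multiplicity their repetition count

λ = 0 (multiplicity 9)


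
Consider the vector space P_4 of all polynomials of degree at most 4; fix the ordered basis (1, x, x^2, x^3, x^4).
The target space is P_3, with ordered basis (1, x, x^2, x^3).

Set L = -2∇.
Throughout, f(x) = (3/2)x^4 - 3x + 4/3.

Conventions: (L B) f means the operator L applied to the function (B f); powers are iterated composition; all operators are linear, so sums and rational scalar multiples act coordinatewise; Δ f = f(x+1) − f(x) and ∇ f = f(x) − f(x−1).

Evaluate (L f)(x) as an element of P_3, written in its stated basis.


the result is g(x) = -12x^3 + 18x^2 - 12x + 9

∇ f = 6x^3 - 9x^2 + 6x - 9/2
(-2∇) f = -12x^3 + 18x^2 - 12x + 9


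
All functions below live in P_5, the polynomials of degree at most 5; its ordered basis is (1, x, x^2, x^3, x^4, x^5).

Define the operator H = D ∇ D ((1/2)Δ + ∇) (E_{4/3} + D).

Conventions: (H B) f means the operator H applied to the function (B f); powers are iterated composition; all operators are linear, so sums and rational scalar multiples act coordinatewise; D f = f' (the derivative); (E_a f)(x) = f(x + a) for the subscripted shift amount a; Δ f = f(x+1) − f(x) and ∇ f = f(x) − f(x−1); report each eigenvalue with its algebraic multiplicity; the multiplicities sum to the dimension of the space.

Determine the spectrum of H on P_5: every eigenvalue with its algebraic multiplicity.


λ = 0 (multiplicity 6)

image of 1: 0
image of x: 0
image of x^2: 0
image of x^3: 0
image of x^4: 36
image of x^5: 180x + 300
the matrix is upper triangular; its diagonal is (0, 0, 0, 0, 0, 0)
for a triangular matrix the eigenvalues are the diagonal entries, with algebraic multiplicity their repetition count


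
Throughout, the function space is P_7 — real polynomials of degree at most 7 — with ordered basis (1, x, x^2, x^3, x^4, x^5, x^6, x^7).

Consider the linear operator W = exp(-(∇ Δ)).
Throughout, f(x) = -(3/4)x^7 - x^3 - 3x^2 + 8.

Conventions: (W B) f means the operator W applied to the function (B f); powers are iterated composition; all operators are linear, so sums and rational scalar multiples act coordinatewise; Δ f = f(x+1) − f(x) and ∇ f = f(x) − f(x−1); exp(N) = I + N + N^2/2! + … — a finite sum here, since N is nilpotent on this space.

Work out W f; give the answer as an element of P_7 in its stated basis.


the image equals g(x) = -(3/4)x^7 + (63/2)x^5 - (527/2)x^3 - 3x^2 + (663/2)x + 14

order-1 term: (63/2)x^5 + (105/2)x^3 + (33/2)x + 6
order-2 term: -315x^3 - 315x
order-3 term: 630x
the series for exp(-(∇ Δ)) f terminates at order 3
exp(-(∇ Δ)) f = -(3/4)x^7 + (63/2)x^5 - (527/2)x^3 - 3x^2 + (663/2)x + 14


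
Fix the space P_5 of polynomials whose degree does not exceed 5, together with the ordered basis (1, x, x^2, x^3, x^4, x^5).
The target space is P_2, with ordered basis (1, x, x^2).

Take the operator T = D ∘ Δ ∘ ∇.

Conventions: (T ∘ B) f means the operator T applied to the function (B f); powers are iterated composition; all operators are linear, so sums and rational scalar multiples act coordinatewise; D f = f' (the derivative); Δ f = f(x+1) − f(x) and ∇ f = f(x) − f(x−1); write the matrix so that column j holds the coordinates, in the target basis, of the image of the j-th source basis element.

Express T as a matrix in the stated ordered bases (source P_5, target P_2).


the matrix is [[0, 0, 0, 6, 0, 10]; [0, 0, 0, 0, 24, 0]; [0, 0, 0, 0, 0, 60]] (rows listed top to bottom)

image of 1: 0
image of x: 0
image of x^2: 0
image of x^3: 6
image of x^4: 24x
image of x^5: 60x^2 + 10
each image's coordinates form column j of the matrix


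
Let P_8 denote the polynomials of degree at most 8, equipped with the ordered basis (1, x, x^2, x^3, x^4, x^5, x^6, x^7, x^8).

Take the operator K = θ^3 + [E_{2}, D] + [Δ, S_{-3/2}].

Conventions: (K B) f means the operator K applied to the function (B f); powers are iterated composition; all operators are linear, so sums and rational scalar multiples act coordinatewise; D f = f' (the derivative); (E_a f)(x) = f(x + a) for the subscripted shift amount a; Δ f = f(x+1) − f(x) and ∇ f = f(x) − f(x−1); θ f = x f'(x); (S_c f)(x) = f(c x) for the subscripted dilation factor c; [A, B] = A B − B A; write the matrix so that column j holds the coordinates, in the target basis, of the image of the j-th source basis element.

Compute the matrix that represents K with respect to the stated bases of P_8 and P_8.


the matrix is [[0, -5/2, 5/4, -35/8, 65/16, -275/32, 665/64, -2315/128, 6305/256]; [0, 1, 15/2, -45/8, 105/4, -975/32, 2475/32, -13965/128, 6945/32]; [0, 0, 8, -135/8, 135/8, -1575/16, 8775/64, -51975/128, 41895/64]; [0, 0, 0, 27, 135/4, -675/16, 4725/16, -61425/128, 51975/32]; [0, 0, 0, 0, 64, -2025/32, 6075/64, -99225/128, 184275/128]; [0, 0, 0, 0, 0, 125, 3645/32, -25515/128, 59535/32]; [0, 0, 0, 0, 0, 0, 216, -25515/128, 25515/64]; [0, 0, 0, 0, 0, 0, 0, 343, 10935/32]; [0, 0, 0, 0, 0, 0, 0, 0, 512]] (rows listed top to bottom)

image of 1: 0
image of x: x - 5/2
image of x^2: 8x^2 + (15/2)x + 5/4
image of x^3: 27x^3 - (135/8)x^2 - (45/8)x - 35/8
image of x^4: 64x^4 + (135/4)x^3 + (135/8)x^2 + (105/4)x + 65/16
image of x^5: 125x^5 - (2025/32)x^4 - (675/16)x^3 - (1575/16)x^2 - (975/32)x - 275/32
image of x^6: 216x^6 + (3645/32)x^5 + (6075/64)x^4 + (4725/16)x^3 + (8775/64)x^2 + (2475/32)x + 665/64
image of x^7: 343x^7 - (25515/128)x^6 - (25515/128)x^5 - (99225/128)x^4 - (61425/128)x^3 - (51975/128)x^2 - (13965/128)x - 2315/128
image of x^8: 512x^8 + (10935/32)x^7 + (25515/64)x^6 + (59535/32)x^5 + (184275/128)x^4 + (51975/32)x^3 + (41895/64)x^2 + (6945/32)x + 6305/256
each image's coordinates form column j of the matrix


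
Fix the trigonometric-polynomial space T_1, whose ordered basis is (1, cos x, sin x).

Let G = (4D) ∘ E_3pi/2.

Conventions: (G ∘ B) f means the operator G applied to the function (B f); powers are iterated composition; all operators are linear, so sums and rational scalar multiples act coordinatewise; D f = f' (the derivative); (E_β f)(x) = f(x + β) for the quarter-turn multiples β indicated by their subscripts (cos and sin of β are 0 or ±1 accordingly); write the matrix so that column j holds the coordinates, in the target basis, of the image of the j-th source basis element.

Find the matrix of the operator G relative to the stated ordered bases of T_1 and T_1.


image of 1: 0
image of cos x: 4cos x
image of sin x: 4sin x
each image's coordinates form column j of the matrix

the matrix is [[0, 0, 0]; [0, 4, 0]; [0, 0, 4]] (rows listed top to bottom)


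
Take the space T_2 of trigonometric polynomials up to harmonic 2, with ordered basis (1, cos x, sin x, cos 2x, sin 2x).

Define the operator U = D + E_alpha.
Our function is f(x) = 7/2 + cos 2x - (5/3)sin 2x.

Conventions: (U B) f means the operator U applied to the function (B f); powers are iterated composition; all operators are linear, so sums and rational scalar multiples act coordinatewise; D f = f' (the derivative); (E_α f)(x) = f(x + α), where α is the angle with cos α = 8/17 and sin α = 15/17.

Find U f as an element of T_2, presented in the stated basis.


the result is g(x) = 7/2 - (269/51)cos 2x - (97/51)sin 2x

D f = -(10/3)cos 2x - 2sin 2x
E_alpha f = 7/2 - (33/17)cos 2x + (5/51)sin 2x
(D + E_alpha) f = 7/2 - (269/51)cos 2x - (97/51)sin 2x


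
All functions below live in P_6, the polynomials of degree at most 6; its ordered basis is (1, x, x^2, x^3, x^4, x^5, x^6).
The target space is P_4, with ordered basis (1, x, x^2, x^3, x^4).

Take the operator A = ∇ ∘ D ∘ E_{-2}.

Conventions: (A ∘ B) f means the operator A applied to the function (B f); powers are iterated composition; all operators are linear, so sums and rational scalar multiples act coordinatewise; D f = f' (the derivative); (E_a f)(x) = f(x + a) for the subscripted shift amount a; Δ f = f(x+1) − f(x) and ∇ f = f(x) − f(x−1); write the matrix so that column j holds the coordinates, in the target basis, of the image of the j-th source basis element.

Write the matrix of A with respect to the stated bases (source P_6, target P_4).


image of 1: 0
image of x: 0
image of x^2: 2
image of x^3: 6x - 15
image of x^4: 12x^2 - 60x + 76
image of x^5: 20x^3 - 150x^2 + 380x - 325
image of x^6: 30x^4 - 300x^3 + 1140x^2 - 1950x + 1266
each image's coordinates form column j of the matrix

the matrix is [[0, 0, 2, -15, 76, -325, 1266]; [0, 0, 0, 6, -60, 380, -1950]; [0, 0, 0, 0, 12, -150, 1140]; [0, 0, 0, 0, 0, 20, -300]; [0, 0, 0, 0, 0, 0, 30]] (rows listed top to bottom)


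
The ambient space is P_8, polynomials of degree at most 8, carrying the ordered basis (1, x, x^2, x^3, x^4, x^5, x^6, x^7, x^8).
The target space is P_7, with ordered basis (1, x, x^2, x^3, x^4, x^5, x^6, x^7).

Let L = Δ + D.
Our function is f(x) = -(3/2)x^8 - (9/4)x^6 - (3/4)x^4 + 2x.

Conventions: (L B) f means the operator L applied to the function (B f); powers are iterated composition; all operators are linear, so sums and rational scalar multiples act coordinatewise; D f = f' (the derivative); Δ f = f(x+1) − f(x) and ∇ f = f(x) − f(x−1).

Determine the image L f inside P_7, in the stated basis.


the result is g(x) = -24x^7 - 42x^6 - 111x^5 - (555/4)x^4 - 135x^3 - (321/4)x^2 - (57/2)x - 1/2

Δ f = -12x^7 - 42x^6 - (195/2)x^5 - (555/4)x^4 - 132x^3 - (321/4)x^2 - (57/2)x - 5/2
D f = -12x^7 - (27/2)x^5 - 3x^3 + 2
(Δ + D) f = -24x^7 - 42x^6 - 111x^5 - (555/4)x^4 - 135x^3 - (321/4)x^2 - (57/2)x - 1/2


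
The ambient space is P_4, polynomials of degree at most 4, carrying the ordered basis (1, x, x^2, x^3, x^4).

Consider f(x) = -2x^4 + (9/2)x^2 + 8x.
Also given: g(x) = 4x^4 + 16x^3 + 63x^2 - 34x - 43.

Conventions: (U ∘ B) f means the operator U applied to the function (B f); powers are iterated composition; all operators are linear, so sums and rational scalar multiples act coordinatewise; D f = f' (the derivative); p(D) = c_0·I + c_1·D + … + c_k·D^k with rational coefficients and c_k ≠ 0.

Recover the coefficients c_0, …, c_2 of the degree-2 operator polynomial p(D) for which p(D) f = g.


c_0 = -2, c_1 = -2, c_2 = -3

D^0 f = -2x^4 + (9/2)x^2 + 8x
D^1 f = -8x^3 + 9x + 8
D^2 f = -24x^2 + 9
matching coefficients of g against c_0 f + c_1 Df + … from the top degree down determines the c_i
solution: c_0 = -2, c_1 = -2, c_2 = -3


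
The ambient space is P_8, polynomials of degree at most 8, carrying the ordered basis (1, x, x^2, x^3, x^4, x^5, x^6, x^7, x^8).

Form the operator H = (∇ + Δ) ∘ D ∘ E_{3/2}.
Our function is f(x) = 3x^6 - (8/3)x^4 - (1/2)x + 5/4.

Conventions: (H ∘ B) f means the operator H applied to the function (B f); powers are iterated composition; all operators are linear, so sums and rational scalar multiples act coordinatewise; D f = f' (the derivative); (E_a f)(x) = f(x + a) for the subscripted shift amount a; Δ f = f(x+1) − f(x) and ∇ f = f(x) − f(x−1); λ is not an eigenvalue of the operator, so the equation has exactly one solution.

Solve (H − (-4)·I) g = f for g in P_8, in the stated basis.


the result is g(x) = (3/4)x^6 - (143/12)x^4 - (135/2)x^3 - (823/8)x^2 + (395/2)x + 92509/192

write g with unknown coordinates in the stated basis and equate coefficients in (H − (-4)·I) g = f
solving from the highest basis element down gives g = (3/4)x^6 - (143/12)x^4 - (135/2)x^3 - (823/8)x^2 + (395/2)x + 92509/192
check: H g = 45x^4 + 270x^3 + (823/2)x^2 - (1581/2)x - 92449/48
so H g − (-4)·g = 3x^6 - (8/3)x^4 - (1/2)x + 5/4 = f ✓


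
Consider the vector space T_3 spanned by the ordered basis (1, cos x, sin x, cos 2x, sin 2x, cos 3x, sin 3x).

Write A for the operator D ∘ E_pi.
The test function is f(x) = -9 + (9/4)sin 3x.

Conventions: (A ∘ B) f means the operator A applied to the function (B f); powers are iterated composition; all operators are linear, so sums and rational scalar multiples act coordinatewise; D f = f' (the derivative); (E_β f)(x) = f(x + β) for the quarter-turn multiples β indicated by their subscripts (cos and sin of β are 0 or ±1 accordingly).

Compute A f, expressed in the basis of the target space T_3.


E_pi f = -9 - (9/4)sin 3x
D E_pi f = -(27/4)cos 3x

the result is g(x) = -(27/4)cos 3x


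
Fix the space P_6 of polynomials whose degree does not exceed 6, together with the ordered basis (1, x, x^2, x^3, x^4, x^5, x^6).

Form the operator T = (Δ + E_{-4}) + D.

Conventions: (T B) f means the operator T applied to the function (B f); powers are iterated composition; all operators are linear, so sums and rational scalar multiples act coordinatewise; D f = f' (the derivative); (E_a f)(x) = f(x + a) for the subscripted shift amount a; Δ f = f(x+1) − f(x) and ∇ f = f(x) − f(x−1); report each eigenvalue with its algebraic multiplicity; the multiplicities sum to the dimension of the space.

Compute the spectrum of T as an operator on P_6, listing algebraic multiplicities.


image of 1: 1
image of x: x - 2
image of x^2: x^2 - 4x + 17
image of x^3: x^3 - 6x^2 + 51x - 63
image of x^4: x^4 - 8x^3 + 102x^2 - 252x + 257
image of x^5: x^5 - 10x^4 + 170x^3 - 630x^2 + 1285x - 1023
image of x^6: x^6 - 12x^5 + 255x^4 - 1260x^3 + 3855x^2 - 6138x + 4097
the matrix is upper triangular; its diagonal is (1, 1, 1, 1, 1, 1, 1)
for a triangular matrix the eigenvalues are the diagonal entries, with algebraic multiplicity their repetition count

λ = 1 (multiplicity 7)


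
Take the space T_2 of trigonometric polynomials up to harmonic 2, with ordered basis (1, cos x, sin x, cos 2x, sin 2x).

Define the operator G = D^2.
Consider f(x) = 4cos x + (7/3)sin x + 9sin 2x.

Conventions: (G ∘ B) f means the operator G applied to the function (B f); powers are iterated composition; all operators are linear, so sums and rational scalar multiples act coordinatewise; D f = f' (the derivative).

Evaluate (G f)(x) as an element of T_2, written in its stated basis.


D f = (7/3)cos x - 4sin x + 18cos 2x
D D f = -4cos x - (7/3)sin x - 36sin 2x

the result is g(x) = -4cos x - (7/3)sin x - 36sin 2x


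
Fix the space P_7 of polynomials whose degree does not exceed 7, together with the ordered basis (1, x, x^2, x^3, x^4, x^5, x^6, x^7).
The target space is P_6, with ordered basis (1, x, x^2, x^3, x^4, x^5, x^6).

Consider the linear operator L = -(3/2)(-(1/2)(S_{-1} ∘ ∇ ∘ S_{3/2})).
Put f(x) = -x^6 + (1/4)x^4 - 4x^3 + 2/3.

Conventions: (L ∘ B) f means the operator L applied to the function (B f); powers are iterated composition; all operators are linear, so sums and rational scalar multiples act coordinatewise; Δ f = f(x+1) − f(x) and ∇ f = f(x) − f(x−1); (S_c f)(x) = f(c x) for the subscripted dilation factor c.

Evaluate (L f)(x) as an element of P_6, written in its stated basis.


S_{3/2} f = -(729/64)x^6 + (81/64)x^4 - (27/2)x^3 + 2/3
∇ S_{3/2} f = -(2187/32)x^5 + (10935/64)x^4 - (891/4)x^3 + (7857/64)x^2 - (729/32)x - 27/8
S_{-1} ∇ S_{3/2} f = (2187/32)x^5 + (10935/64)x^4 + (891/4)x^3 + (7857/64)x^2 + (729/32)x - 27/8
(-(1/2)(S_{-1} ∘ ∇ ∘ S_{3/2})) f = -(2187/64)x^5 - (10935/128)x^4 - (891/8)x^3 - (7857/128)x^2 - (729/64)x + 27/16
(-(3/2)(-(1/2)(S_{-1} ∘ ∇ ∘ S_{3/2}))) f = (6561/128)x^5 + (32805/256)x^4 + (2673/16)x^3 + (23571/256)x^2 + (2187/128)x - 81/32

g(x) = (6561/128)x^5 + (32805/256)x^4 + (2673/16)x^3 + (23571/256)x^2 + (2187/128)x - 81/32


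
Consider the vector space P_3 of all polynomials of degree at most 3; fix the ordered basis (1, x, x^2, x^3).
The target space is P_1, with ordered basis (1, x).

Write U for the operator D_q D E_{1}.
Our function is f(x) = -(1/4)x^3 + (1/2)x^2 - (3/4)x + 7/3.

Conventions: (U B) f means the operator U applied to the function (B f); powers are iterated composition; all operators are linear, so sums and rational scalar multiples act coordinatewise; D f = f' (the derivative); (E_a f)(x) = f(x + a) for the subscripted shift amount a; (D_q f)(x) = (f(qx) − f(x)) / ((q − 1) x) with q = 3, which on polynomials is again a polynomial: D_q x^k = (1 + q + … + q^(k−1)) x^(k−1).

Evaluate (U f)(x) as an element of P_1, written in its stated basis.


E_{1} f = -(1/4)x^3 - (1/4)x^2 - (1/2)x + 11/6
D E_{1} f = -(3/4)x^2 - (1/2)x - 1/2
D_q D E_{1} f = -3x - 1/2

the result is g(x) = -3x - 1/2


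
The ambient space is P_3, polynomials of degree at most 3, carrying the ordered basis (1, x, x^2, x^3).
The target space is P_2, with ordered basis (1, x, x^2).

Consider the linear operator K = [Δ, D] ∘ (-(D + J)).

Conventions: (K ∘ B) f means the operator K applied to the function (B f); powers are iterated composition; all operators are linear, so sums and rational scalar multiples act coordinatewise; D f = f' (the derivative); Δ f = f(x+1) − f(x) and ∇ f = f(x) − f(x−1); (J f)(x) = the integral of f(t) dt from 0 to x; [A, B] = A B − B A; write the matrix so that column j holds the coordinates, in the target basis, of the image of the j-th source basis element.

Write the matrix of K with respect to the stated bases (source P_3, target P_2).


image of 1: 0
image of x: 0
image of x^2: 0
image of x^3: 0
each image's coordinates form column j of the matrix

the matrix is [[0, 0, 0, 0]; [0, 0, 0, 0]; [0, 0, 0, 0]] (rows listed top to bottom)


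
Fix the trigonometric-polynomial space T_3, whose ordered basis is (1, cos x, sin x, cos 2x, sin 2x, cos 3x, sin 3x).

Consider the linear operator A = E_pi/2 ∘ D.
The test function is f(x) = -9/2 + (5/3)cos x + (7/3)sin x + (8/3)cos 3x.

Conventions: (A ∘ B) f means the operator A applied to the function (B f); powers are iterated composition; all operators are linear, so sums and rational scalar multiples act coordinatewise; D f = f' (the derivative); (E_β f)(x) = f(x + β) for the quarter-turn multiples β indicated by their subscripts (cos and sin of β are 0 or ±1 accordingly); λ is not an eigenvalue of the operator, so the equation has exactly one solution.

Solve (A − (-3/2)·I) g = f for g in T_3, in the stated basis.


write g with unknown coordinates in the stated basis and equate coefficients in (A − (-3/2)·I) g = f
solving from the highest basis element down gives g = -3 + (10/3)cos x + (14/3)sin x + (16/27)cos 3x
check: A g = -(10/3)cos x - (14/3)sin x + (16/9)cos 3x
so A g − (-3/2)·g = -9/2 + (5/3)cos x + (7/3)sin x + (8/3)cos 3x = f ✓

the image equals g(x) = -3 + (10/3)cos x + (14/3)sin x + (16/27)cos 3x


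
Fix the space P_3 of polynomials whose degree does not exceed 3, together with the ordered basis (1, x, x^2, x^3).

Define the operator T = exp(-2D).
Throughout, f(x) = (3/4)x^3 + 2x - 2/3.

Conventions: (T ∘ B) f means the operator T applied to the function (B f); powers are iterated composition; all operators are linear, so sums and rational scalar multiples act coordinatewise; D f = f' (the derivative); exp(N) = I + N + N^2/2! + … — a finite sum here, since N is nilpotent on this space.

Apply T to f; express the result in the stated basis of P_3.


order-1 term: -(9/2)x^2 - 4
order-2 term: 9x
order-3 term: -6
the series for exp(-2D) f terminates at order 3
exp(-2D) f = (3/4)x^3 - (9/2)x^2 + 11x - 32/3

the result is g(x) = (3/4)x^3 - (9/2)x^2 + 11x - 32/3


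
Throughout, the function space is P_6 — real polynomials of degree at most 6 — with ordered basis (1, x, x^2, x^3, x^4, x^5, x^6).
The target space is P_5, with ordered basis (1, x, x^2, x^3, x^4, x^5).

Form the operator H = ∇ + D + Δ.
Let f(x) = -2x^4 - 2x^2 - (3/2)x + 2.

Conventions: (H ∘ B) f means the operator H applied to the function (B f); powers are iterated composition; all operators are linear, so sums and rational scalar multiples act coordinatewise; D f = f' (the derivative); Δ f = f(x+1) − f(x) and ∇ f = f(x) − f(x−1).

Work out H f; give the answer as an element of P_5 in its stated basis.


∇ f = -8x^3 + 12x^2 - 12x + 5/2
D f = -8x^3 - 4x - 3/2
Δ f = -8x^3 - 12x^2 - 12x - 11/2
(∇ + D + Δ) f = -24x^3 - 28x - 9/2

the result is g(x) = -24x^3 - 28x - 9/2


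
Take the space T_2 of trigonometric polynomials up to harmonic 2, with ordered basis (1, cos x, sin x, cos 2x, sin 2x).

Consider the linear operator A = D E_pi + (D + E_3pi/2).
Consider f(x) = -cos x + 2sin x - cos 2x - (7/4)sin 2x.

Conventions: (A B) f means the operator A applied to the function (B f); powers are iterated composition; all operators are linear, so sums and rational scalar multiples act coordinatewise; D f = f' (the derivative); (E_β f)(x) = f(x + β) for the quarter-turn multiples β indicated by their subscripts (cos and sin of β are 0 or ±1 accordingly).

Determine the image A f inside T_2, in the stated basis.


E_pi f = cos x - 2sin x - cos 2x - (7/4)sin 2x
D E_pi f = -2cos x - sin x - (7/2)cos 2x + 2sin 2x
D f = 2cos x + sin x - (7/2)cos 2x + 2sin 2x
E_3pi/2 f = -2cos x - sin x + cos 2x + (7/4)sin 2x
(D + E_3pi/2) f = -(5/2)cos 2x + (15/4)sin 2x
(D E_pi + (D + E_3pi/2)) f = -2cos x - sin x - 6cos 2x + (23/4)sin 2x

g(x) = -2cos x - sin x - 6cos 2x + (23/4)sin 2x


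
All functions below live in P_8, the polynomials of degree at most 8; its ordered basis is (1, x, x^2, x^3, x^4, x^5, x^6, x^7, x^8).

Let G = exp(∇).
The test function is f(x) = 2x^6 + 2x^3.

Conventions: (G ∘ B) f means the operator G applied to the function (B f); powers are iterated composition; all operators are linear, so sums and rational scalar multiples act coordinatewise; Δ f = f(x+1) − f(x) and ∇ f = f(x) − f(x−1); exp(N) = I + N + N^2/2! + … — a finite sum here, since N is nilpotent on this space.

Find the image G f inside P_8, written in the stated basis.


the image equals g(x) = 2x^6 + 12x^5 - 38x^3 + 36x^2 + 24x - 20

order-1 term: 12x^5 - 30x^4 + 40x^3 - 24x^2 + 6x
order-2 term: 30x^4 - 120x^3 + 210x^2 - 174x + 56
order-3 term: 40x^3 - 180x^2 + 300x - 178
order-4 term: 30x^2 - 120x + 130
order-5 term: 12x - 30
order-6 term: 2
the series for exp(∇) f terminates at order 6
exp(∇) f = 2x^6 + 12x^5 - 38x^3 + 36x^2 + 24x - 20


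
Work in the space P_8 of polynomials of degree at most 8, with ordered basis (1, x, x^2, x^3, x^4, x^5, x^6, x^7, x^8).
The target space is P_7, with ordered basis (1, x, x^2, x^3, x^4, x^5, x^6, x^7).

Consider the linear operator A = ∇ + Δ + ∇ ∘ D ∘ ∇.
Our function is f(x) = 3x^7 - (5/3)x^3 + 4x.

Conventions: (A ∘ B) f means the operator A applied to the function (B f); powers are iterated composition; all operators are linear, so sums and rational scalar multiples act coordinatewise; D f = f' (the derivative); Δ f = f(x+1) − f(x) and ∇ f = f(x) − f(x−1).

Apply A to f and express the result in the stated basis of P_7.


the result is g(x) = 42x^6 + 840x^4 - 2520x^3 + 4526x^2 - 3780x + 3908/3

∇ f = 21x^6 - 63x^5 + 105x^4 - 105x^3 + 58x^2 - 16x + 16/3
Δ f = 21x^6 + 63x^5 + 105x^4 + 105x^3 + 58x^2 + 16x + 16/3
∇ f = 21x^6 - 63x^5 + 105x^4 - 105x^3 + 58x^2 - 16x + 16/3
D ∇ f = 126x^5 - 315x^4 + 420x^3 - 315x^2 + 116x - 16
∇ D ∇ f = 630x^4 - 2520x^3 + 4410x^2 - 3780x + 1292
(∇ + Δ + ∇ ∘ D ∘ ∇) f = 42x^6 + 840x^4 - 2520x^3 + 4526x^2 - 3780x + 3908/3


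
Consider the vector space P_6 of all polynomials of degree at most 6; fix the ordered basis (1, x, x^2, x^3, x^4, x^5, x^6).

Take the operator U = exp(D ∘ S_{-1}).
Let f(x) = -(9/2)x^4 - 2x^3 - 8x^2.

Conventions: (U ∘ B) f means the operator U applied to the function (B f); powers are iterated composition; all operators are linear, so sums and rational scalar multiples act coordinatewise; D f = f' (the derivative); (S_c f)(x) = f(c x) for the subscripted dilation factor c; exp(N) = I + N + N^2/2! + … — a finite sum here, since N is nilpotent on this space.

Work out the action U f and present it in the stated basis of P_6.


order-1 term: -18x^3 + 6x^2 - 16x
order-2 term: 27x^2 + 6x + 8
order-3 term: 18x - 2
order-4 term: -9/2
the series for exp(D ∘ S_{-1}) f terminates at order 4
exp(D ∘ S_{-1}) f = -(9/2)x^4 - 20x^3 + 25x^2 + 8x + 3/2

the image equals g(x) = -(9/2)x^4 - 20x^3 + 25x^2 + 8x + 3/2


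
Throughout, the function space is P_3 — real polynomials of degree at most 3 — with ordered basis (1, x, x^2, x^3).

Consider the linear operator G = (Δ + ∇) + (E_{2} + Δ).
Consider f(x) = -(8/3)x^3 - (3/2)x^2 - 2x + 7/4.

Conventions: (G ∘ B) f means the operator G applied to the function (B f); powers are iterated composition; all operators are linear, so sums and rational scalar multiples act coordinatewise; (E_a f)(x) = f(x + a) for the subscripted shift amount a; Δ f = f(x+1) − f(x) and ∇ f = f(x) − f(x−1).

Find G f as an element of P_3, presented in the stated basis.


g(x) = -(8/3)x^3 - (83/2)x^2 - 57x - 541/12

Δ f = -8x^2 - 11x - 37/6
∇ f = -8x^2 + 5x - 19/6
(Δ + ∇) f = -16x^2 - 6x - 28/3
E_{2} f = -(8/3)x^3 - (35/2)x^2 - 40x - 355/12
Δ f = -8x^2 - 11x - 37/6
(E_{2} + Δ) f = -(8/3)x^3 - (51/2)x^2 - 51x - 143/4
((Δ + ∇) + (E_{2} + Δ)) f = -(8/3)x^3 - (83/2)x^2 - 57x - 541/12


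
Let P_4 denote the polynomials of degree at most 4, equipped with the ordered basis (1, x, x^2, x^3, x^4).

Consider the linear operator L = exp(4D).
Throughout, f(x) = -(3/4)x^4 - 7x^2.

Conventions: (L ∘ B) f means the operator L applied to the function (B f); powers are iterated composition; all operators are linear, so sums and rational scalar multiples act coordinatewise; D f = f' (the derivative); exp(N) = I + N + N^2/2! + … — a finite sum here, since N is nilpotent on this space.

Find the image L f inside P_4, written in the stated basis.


order-1 term: -12x^3 - 56x
order-2 term: -72x^2 - 112
order-3 term: -192x
order-4 term: -192
the series for exp(4D) f terminates at order 4
exp(4D) f = -(3/4)x^4 - 12x^3 - 79x^2 - 248x - 304

g(x) = -(3/4)x^4 - 12x^3 - 79x^2 - 248x - 304


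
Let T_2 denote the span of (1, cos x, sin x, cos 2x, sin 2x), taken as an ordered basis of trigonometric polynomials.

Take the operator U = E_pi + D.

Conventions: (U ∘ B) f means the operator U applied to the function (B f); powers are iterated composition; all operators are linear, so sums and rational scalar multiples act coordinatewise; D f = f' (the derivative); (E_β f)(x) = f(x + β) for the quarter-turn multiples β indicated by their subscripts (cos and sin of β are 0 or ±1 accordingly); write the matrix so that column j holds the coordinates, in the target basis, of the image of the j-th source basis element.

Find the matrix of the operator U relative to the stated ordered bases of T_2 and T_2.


image of 1: 1
image of cos x: -cos x - sin x
image of sin x: cos x - sin x
image of cos 2x: cos 2x - 2sin 2x
image of sin 2x: 2cos 2x + sin 2x
each image's coordinates form column j of the matrix

the matrix is [[1, 0, 0, 0, 0]; [0, -1, 1, 0, 0]; [0, -1, -1, 0, 0]; [0, 0, 0, 1, 2]; [0, 0, 0, -2, 1]] (rows listed top to bottom)


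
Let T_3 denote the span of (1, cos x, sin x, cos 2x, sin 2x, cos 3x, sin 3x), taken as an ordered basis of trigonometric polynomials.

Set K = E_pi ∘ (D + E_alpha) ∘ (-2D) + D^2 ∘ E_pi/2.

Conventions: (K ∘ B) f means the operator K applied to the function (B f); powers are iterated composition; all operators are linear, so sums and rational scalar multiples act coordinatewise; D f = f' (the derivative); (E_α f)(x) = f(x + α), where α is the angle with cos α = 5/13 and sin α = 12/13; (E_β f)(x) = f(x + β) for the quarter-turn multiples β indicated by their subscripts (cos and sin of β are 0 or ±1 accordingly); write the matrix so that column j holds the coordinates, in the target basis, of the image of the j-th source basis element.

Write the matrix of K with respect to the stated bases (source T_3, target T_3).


image of 1: 0
image of cos x: -(50/13)cos x + (3/13)sin x
image of sin x: -(3/13)cos x - (50/13)sin x
image of cos 2x: (2508/169)cos 2x - (476/169)sin 2x
image of sin 2x: (476/169)cos 2x + (2508/169)sin 2x
image of cos 3x: -(34578/2197)cos 3x - (7563/2197)sin 3x
image of sin 3x: (7563/2197)cos 3x - (34578/2197)sin 3x
each image's coordinates form column j of the matrix

the matrix is [[0, 0, 0, 0, 0, 0, 0]; [0, -50/13, -3/13, 0, 0, 0, 0]; [0, 3/13, -50/13, 0, 0, 0, 0]; [0, 0, 0, 2508/169, 476/169, 0, 0]; [0, 0, 0, -476/169, 2508/169, 0, 0]; [0, 0, 0, 0, 0, -34578/2197, 7563/2197]; [0, 0, 0, 0, 0, -7563/2197, -34578/2197]] (rows listed top to bottom)


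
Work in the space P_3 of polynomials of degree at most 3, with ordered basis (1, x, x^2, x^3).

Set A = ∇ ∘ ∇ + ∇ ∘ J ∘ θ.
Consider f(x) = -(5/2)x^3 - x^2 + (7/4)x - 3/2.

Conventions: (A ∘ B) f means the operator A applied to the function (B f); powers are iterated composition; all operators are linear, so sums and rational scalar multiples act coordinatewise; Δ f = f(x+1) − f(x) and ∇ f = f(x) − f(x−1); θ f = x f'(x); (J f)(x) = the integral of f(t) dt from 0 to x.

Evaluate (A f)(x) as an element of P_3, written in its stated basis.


∇ f = -(15/2)x^2 + (11/2)x + 1/4
∇ ∇ f = -15x + 13
θ f = -(15/2)x^3 - 2x^2 + (7/4)x
J θ f = -(15/8)x^4 - (2/3)x^3 + (7/8)x^2
∇ J θ f = -(15/2)x^3 + (37/4)x^2 - (15/4)x + 1/3
(∇ ∘ ∇ + ∇ ∘ J ∘ θ) f = -(15/2)x^3 + (37/4)x^2 - (75/4)x + 40/3

the result is g(x) = -(15/2)x^3 + (37/4)x^2 - (75/4)x + 40/3


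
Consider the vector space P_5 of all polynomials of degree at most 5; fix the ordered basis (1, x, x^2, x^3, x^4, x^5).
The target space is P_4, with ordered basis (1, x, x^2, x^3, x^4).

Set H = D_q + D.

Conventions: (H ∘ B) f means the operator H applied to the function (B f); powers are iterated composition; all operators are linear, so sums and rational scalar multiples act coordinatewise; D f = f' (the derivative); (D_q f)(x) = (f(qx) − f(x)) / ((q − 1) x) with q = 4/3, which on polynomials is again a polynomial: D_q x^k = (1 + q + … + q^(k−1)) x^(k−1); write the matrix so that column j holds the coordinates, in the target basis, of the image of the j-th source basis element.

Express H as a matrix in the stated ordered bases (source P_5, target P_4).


image of 1: 0
image of x: 2
image of x^2: (13/3)x
image of x^3: (64/9)x^2
image of x^4: (283/27)x^3
image of x^5: (1186/81)x^4
each image's coordinates form column j of the matrix

the matrix is [[0, 2, 0, 0, 0, 0]; [0, 0, 13/3, 0, 0, 0]; [0, 0, 0, 64/9, 0, 0]; [0, 0, 0, 0, 283/27, 0]; [0, 0, 0, 0, 0, 1186/81]] (rows listed top to bottom)


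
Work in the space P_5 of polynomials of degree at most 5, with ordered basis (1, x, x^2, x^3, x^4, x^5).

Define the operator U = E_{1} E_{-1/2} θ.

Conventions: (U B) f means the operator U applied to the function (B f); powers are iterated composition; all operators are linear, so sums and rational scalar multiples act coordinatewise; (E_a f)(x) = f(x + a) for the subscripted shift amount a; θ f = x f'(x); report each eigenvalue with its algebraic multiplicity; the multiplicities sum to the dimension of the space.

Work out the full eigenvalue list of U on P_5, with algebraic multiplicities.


λ = 0 (multiplicity 1), λ = 1 (multiplicity 1), λ = 2 (multiplicity 1), λ = 3 (multiplicity 1), λ = 4 (multiplicity 1), λ = 5 (multiplicity 1)

image of 1: 0
image of x: x + 1/2
image of x^2: 2x^2 + 2x + 1/2
image of x^3: 3x^3 + (9/2)x^2 + (9/4)x + 3/8
image of x^4: 4x^4 + 8x^3 + 6x^2 + 2x + 1/4
image of x^5: 5x^5 + (25/2)x^4 + (25/2)x^3 + (25/4)x^2 + (25/16)x + 5/32
the matrix is upper triangular; its diagonal is (0, 1, 2, 3, 4, 5)
for a triangular matrix the eigenvalues are the diagonal entries, with algebraic multiplicity their repetition count


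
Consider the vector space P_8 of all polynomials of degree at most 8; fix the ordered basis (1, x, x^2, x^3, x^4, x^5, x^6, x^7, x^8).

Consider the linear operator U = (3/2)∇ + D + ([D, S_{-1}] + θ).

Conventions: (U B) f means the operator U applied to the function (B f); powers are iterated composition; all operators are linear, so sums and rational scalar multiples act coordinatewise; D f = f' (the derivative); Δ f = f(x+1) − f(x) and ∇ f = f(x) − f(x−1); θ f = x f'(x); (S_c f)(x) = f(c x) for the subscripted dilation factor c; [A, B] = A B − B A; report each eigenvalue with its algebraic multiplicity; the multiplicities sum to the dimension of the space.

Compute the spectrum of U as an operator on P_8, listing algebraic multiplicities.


image of 1: 0
image of x: x + 1/2
image of x^2: 2x^2 + 9x - 3/2
image of x^3: 3x^3 + (3/2)x^2 - (9/2)x + 3/2
image of x^4: 4x^4 + 18x^3 - 9x^2 + 6x - 3/2
image of x^5: 5x^5 + (5/2)x^4 - 15x^3 + 15x^2 - (15/2)x + 3/2
image of x^6: 6x^6 + 27x^5 - (45/2)x^4 + 30x^3 - (45/2)x^2 + 9x - 3/2
image of x^7: 7x^7 + (7/2)x^6 - (63/2)x^5 + (105/2)x^4 - (105/2)x^3 + (63/2)x^2 - (21/2)x + 3/2
image of x^8: 8x^8 + 36x^7 - 42x^6 + 84x^5 - 105x^4 + 84x^3 - 42x^2 + 12x - 3/2
the matrix is upper triangular; its diagonal is (0, 1, 2, 3, 4, 5, 6, 7, 8)
for a triangular matrix the eigenvalues are the diagonal entries, with algebraic multiplicity their repetition count

λ = 0 (multiplicity 1), λ = 1 (multiplicity 1), λ = 2 (multiplicity 1), λ = 3 (multiplicity 1), λ = 4 (multiplicity 1), λ = 5 (multiplicity 1), λ = 6 (multiplicity 1), λ = 7 (multiplicity 1), λ = 8 (multiplicity 1)


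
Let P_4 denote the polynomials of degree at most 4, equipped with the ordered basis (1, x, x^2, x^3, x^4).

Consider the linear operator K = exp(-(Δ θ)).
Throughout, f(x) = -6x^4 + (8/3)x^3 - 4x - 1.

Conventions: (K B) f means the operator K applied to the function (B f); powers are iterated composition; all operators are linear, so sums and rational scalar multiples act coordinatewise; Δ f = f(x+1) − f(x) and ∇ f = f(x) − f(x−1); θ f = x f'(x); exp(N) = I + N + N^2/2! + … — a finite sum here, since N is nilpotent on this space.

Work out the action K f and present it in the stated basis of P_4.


order-1 term: 96x^3 + 120x^2 + 72x + 20
order-2 term: -432x^2 - 672x - 300
order-3 term: 576x + 512
order-4 term: -144
the series for exp(-(Δ θ)) f terminates at order 4
exp(-(Δ θ)) f = -6x^4 + (296/3)x^3 - 312x^2 - 28x + 87

the result is g(x) = -6x^4 + (296/3)x^3 - 312x^2 - 28x + 87


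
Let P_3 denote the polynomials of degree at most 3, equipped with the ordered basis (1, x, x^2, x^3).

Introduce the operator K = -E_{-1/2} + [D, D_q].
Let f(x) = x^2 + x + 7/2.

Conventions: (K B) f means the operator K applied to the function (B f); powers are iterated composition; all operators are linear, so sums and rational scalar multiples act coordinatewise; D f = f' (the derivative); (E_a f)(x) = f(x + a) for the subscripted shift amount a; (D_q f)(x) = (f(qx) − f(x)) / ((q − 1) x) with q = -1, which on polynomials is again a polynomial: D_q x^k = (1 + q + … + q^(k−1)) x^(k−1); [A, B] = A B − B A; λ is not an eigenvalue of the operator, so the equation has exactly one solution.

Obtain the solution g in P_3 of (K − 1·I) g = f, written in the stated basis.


the result is g(x) = -(1/2)x^2 - (3/4)x - 11/8

write g with unknown coordinates in the stated basis and equate coefficients in (K − 1·I) g = f
solving from the highest basis element down gives g = -(1/2)x^2 - (3/4)x - 11/8
check: K g = (1/2)x^2 + (1/4)x + 17/8
so K g − 1·g = x^2 + x + 7/2 = f ✓


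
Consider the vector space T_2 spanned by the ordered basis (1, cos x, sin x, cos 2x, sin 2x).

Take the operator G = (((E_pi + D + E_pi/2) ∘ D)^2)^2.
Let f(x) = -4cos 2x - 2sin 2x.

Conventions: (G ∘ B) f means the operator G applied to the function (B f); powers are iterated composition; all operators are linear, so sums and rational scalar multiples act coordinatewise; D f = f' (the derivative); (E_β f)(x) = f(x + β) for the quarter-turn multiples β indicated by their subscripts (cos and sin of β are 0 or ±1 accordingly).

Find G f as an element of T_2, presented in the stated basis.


D f = -4cos 2x + 8sin 2x
E_pi D f = -4cos 2x + 8sin 2x
D D f = 16cos 2x + 8sin 2x
E_pi/2 D f = 4cos 2x - 8sin 2x
(E_pi + D + E_pi/2) D f = 16cos 2x + 8sin 2x
D ((E_pi + D + E_pi/2) ∘ D) f = 16cos 2x - 32sin 2x
E_pi D ((E_pi + D + E_pi/2) ∘ D) f = 16cos 2x - 32sin 2x
D D ((E_pi + D + E_pi/2) ∘ D) f = -64cos 2x - 32sin 2x
E_pi/2 D ((E_pi + D + E_pi/2) ∘ D) f = -16cos 2x + 32sin 2x
(E_pi + D + E_pi/2) D ((E_pi + D + E_pi/2) ∘ D) f = -64cos 2x - 32sin 2x
D ((E_pi + D + E_pi/2) ∘ D)^2 f = -64cos 2x + 128sin 2x
E_pi D ((E_pi + D + E_pi/2) ∘ D)^2 f = -64cos 2x + 128sin 2x
D D ((E_pi + D + E_pi/2) ∘ D)^2 f = 256cos 2x + 128sin 2x
E_pi/2 D ((E_pi + D + E_pi/2) ∘ D)^2 f = 64cos 2x - 128sin 2x
(E_pi + D + E_pi/2) D ((E_pi + D + E_pi/2) ∘ D)^2 f = 256cos 2x + 128sin 2x
D ((E_pi + D + E_pi/2) ∘ D) ((E_pi + D + E_pi/2) ∘ D)^2 f = 256cos 2x - 512sin 2x
E_pi D ((E_pi + D + E_pi/2) ∘ D) ((E_pi + D + E_pi/2) ∘ D)^2 f = 256cos 2x - 512sin 2x
D D ((E_pi + D + E_pi/2) ∘ D) ((E_pi + D + E_pi/2) ∘ D)^2 f = -1024cos 2x - 512sin 2x
E_pi/2 D ((E_pi + D + E_pi/2) ∘ D) ((E_pi + D + E_pi/2) ∘ D)^2 f = -256cos 2x + 512sin 2x
(E_pi + D + E_pi/2) D ((E_pi + D + E_pi/2) ∘ D) ((E_pi + D + E_pi/2) ∘ D)^2 f = -1024cos 2x - 512sin 2x

the image equals g(x) = -1024cos 2x - 512sin 2x


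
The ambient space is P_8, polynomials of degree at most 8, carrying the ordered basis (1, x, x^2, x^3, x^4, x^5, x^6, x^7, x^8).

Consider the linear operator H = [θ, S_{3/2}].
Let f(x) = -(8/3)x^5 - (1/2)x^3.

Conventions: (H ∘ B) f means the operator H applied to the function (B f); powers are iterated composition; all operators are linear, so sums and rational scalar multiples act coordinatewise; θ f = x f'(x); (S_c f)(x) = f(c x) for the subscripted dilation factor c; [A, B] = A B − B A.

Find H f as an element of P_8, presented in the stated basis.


S_{3/2} f = -(81/4)x^5 - (27/16)x^3
θ S_{3/2} f = -(405/4)x^5 - (81/16)x^3
θ f = -(40/3)x^5 - (3/2)x^3
S_{3/2} θ f = -(405/4)x^5 - (81/16)x^3
[θ, S_{3/2}] f = 0

g(x) = 0


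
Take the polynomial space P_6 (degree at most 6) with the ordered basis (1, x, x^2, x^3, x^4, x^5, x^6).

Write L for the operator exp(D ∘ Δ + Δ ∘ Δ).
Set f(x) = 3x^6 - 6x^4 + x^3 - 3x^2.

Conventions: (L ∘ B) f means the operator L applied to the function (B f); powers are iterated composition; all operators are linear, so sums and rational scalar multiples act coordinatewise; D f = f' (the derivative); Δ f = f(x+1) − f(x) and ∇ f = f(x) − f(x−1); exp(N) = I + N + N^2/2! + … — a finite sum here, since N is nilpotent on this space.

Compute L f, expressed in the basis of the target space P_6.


the result is g(x) = 3x^6 + 174x^4 + 541x^3 + 2823x^2 + 6906x + 8355

order-1 term: 180x^4 + 540x^3 + 666x^2 + 426x + 93
order-2 term: 2160x^2 + 6480x + 5382
order-3 term: 2880
the series for exp(D ∘ Δ + Δ ∘ Δ) f terminates at order 3
exp(D ∘ Δ + Δ ∘ Δ) f = 3x^6 + 174x^4 + 541x^3 + 2823x^2 + 6906x + 8355


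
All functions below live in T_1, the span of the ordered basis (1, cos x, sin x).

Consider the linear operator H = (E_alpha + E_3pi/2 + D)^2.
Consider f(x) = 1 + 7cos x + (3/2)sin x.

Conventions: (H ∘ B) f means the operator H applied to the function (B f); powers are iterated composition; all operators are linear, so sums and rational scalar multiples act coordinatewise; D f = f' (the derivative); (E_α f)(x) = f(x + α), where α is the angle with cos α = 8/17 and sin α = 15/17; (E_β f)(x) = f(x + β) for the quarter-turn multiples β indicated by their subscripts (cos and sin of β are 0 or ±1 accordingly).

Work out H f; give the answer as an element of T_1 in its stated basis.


E_alpha f = 1 + (157/34)cos x - (93/17)sin x
E_3pi/2 f = 1 - (3/2)cos x + 7sin x
D f = (3/2)cos x - 7sin x
(E_alpha + E_3pi/2 + D) f = 2 + (157/34)cos x - (93/17)sin x
E_alpha (E_alpha + E_3pi/2 + D) f = 2 - (767/289)cos x - (3843/578)sin x
E_3pi/2 (E_alpha + E_3pi/2 + D) f = 2 + (93/17)cos x + (157/34)sin x
D (E_alpha + E_3pi/2 + D) f = -(93/17)cos x - (157/34)sin x
(E_alpha + E_3pi/2 + D) (E_alpha + E_3pi/2 + D) f = 4 - (767/289)cos x - (3843/578)sin x

the image equals g(x) = 4 - (767/289)cos x - (3843/578)sin x
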